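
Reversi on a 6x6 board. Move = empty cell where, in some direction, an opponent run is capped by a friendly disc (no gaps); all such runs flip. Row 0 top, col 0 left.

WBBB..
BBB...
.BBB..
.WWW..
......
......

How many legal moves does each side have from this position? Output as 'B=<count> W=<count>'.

-- B to move --
(2,0): no bracket -> illegal
(2,4): no bracket -> illegal
(3,0): no bracket -> illegal
(3,4): no bracket -> illegal
(4,0): flips 1 -> legal
(4,1): flips 2 -> legal
(4,2): flips 1 -> legal
(4,3): flips 2 -> legal
(4,4): flips 1 -> legal
B mobility = 5
-- W to move --
(0,4): flips 3 -> legal
(1,3): flips 2 -> legal
(1,4): flips 1 -> legal
(2,0): flips 1 -> legal
(2,4): no bracket -> illegal
(3,0): no bracket -> illegal
(3,4): no bracket -> illegal
W mobility = 4

Answer: B=5 W=4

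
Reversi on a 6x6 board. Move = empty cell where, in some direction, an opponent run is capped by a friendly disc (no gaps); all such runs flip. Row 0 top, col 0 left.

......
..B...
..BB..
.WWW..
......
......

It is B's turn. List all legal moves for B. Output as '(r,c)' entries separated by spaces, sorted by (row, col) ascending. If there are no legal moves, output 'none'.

(2,0): no bracket -> illegal
(2,1): no bracket -> illegal
(2,4): no bracket -> illegal
(3,0): no bracket -> illegal
(3,4): no bracket -> illegal
(4,0): flips 1 -> legal
(4,1): flips 1 -> legal
(4,2): flips 1 -> legal
(4,3): flips 1 -> legal
(4,4): flips 1 -> legal

Answer: (4,0) (4,1) (4,2) (4,3) (4,4)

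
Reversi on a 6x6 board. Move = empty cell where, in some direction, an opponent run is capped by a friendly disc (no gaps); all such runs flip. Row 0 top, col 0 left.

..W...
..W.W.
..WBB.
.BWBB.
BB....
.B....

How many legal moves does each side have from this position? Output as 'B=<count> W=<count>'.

-- B to move --
(0,1): flips 1 -> legal
(0,3): no bracket -> illegal
(0,4): flips 1 -> legal
(0,5): flips 1 -> legal
(1,1): flips 1 -> legal
(1,3): flips 1 -> legal
(1,5): no bracket -> illegal
(2,1): flips 1 -> legal
(2,5): no bracket -> illegal
(4,2): no bracket -> illegal
(4,3): no bracket -> illegal
B mobility = 6
-- W to move --
(1,3): no bracket -> illegal
(1,5): no bracket -> illegal
(2,0): no bracket -> illegal
(2,1): no bracket -> illegal
(2,5): flips 2 -> legal
(3,0): flips 1 -> legal
(3,5): flips 2 -> legal
(4,2): no bracket -> illegal
(4,3): no bracket -> illegal
(4,4): flips 3 -> legal
(4,5): flips 2 -> legal
(5,0): flips 1 -> legal
(5,2): no bracket -> illegal
W mobility = 6

Answer: B=6 W=6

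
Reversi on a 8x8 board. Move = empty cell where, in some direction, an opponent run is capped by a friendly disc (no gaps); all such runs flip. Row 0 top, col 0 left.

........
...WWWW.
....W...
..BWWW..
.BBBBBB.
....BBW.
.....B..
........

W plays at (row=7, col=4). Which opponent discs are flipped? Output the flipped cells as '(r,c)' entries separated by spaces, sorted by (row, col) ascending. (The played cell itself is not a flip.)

Answer: (6,5)

Derivation:
Dir NW: first cell '.' (not opp) -> no flip
Dir N: first cell '.' (not opp) -> no flip
Dir NE: opp run (6,5) capped by W -> flip
Dir W: first cell '.' (not opp) -> no flip
Dir E: first cell '.' (not opp) -> no flip
Dir SW: edge -> no flip
Dir S: edge -> no flip
Dir SE: edge -> no flip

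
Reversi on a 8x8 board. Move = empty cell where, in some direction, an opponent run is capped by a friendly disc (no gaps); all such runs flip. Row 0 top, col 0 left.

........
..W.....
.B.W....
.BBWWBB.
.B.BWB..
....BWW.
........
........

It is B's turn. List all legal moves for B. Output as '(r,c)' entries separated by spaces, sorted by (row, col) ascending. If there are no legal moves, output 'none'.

Answer: (0,1) (0,3) (1,3) (1,4) (2,4) (2,5) (5,3) (5,7) (6,5) (6,7)

Derivation:
(0,1): flips 3 -> legal
(0,2): no bracket -> illegal
(0,3): flips 1 -> legal
(1,1): no bracket -> illegal
(1,3): flips 2 -> legal
(1,4): flips 1 -> legal
(2,2): no bracket -> illegal
(2,4): flips 2 -> legal
(2,5): flips 1 -> legal
(4,2): no bracket -> illegal
(4,6): no bracket -> illegal
(4,7): no bracket -> illegal
(5,3): flips 1 -> legal
(5,7): flips 2 -> legal
(6,4): no bracket -> illegal
(6,5): flips 1 -> legal
(6,6): no bracket -> illegal
(6,7): flips 1 -> legal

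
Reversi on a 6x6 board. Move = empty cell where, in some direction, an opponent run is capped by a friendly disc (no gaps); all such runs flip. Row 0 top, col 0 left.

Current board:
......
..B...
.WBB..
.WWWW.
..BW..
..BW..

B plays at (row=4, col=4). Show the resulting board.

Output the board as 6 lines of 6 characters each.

Place B at (4,4); scan 8 dirs for brackets.
Dir NW: opp run (3,3) capped by B -> flip
Dir N: opp run (3,4), next='.' -> no flip
Dir NE: first cell '.' (not opp) -> no flip
Dir W: opp run (4,3) capped by B -> flip
Dir E: first cell '.' (not opp) -> no flip
Dir SW: opp run (5,3), next=edge -> no flip
Dir S: first cell '.' (not opp) -> no flip
Dir SE: first cell '.' (not opp) -> no flip
All flips: (3,3) (4,3)

Answer: ......
..B...
.WBB..
.WWBW.
..BBB.
..BW..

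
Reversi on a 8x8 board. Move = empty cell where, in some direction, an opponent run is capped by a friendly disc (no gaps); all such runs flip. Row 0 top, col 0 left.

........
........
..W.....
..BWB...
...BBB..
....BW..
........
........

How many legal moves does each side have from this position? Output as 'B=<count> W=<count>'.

Answer: B=6 W=4

Derivation:
-- B to move --
(1,1): flips 2 -> legal
(1,2): flips 1 -> legal
(1,3): no bracket -> illegal
(2,1): no bracket -> illegal
(2,3): flips 1 -> legal
(2,4): no bracket -> illegal
(3,1): no bracket -> illegal
(4,2): no bracket -> illegal
(4,6): no bracket -> illegal
(5,6): flips 1 -> legal
(6,4): no bracket -> illegal
(6,5): flips 1 -> legal
(6,6): flips 1 -> legal
B mobility = 6
-- W to move --
(2,1): no bracket -> illegal
(2,3): no bracket -> illegal
(2,4): no bracket -> illegal
(2,5): no bracket -> illegal
(3,1): flips 1 -> legal
(3,5): flips 2 -> legal
(3,6): no bracket -> illegal
(4,1): no bracket -> illegal
(4,2): flips 1 -> legal
(4,6): no bracket -> illegal
(5,2): no bracket -> illegal
(5,3): flips 2 -> legal
(5,6): no bracket -> illegal
(6,3): no bracket -> illegal
(6,4): no bracket -> illegal
(6,5): no bracket -> illegal
W mobility = 4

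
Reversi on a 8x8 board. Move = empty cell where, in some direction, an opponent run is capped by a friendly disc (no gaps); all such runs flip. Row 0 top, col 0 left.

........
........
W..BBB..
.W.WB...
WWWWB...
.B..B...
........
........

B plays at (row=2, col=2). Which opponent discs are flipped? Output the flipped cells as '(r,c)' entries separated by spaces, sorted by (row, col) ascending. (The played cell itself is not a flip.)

Answer: (3,3)

Derivation:
Dir NW: first cell '.' (not opp) -> no flip
Dir N: first cell '.' (not opp) -> no flip
Dir NE: first cell '.' (not opp) -> no flip
Dir W: first cell '.' (not opp) -> no flip
Dir E: first cell 'B' (not opp) -> no flip
Dir SW: opp run (3,1) (4,0), next=edge -> no flip
Dir S: first cell '.' (not opp) -> no flip
Dir SE: opp run (3,3) capped by B -> flip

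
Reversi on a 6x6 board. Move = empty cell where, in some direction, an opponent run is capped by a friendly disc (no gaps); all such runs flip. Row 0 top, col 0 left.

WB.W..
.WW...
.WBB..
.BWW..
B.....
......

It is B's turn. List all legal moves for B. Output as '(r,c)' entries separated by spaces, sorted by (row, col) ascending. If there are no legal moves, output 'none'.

Answer: (0,2) (2,0) (3,4) (4,1) (4,2) (4,3) (4,4)

Derivation:
(0,2): flips 1 -> legal
(0,4): no bracket -> illegal
(1,0): no bracket -> illegal
(1,3): no bracket -> illegal
(1,4): no bracket -> illegal
(2,0): flips 1 -> legal
(2,4): no bracket -> illegal
(3,0): no bracket -> illegal
(3,4): flips 2 -> legal
(4,1): flips 1 -> legal
(4,2): flips 1 -> legal
(4,3): flips 1 -> legal
(4,4): flips 1 -> legal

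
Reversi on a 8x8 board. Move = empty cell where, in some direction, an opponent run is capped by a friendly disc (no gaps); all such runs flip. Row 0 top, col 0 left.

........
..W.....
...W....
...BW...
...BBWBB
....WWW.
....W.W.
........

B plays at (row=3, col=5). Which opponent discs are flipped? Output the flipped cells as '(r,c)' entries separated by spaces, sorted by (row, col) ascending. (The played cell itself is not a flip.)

Dir NW: first cell '.' (not opp) -> no flip
Dir N: first cell '.' (not opp) -> no flip
Dir NE: first cell '.' (not opp) -> no flip
Dir W: opp run (3,4) capped by B -> flip
Dir E: first cell '.' (not opp) -> no flip
Dir SW: first cell 'B' (not opp) -> no flip
Dir S: opp run (4,5) (5,5), next='.' -> no flip
Dir SE: first cell 'B' (not opp) -> no flip

Answer: (3,4)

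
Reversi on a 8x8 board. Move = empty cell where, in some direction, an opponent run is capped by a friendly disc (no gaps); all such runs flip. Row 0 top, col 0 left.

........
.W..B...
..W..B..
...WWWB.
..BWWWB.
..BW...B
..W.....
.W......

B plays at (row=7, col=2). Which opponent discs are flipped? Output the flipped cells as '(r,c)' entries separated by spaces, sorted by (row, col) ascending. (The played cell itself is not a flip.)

Dir NW: first cell '.' (not opp) -> no flip
Dir N: opp run (6,2) capped by B -> flip
Dir NE: first cell '.' (not opp) -> no flip
Dir W: opp run (7,1), next='.' -> no flip
Dir E: first cell '.' (not opp) -> no flip
Dir SW: edge -> no flip
Dir S: edge -> no flip
Dir SE: edge -> no flip

Answer: (6,2)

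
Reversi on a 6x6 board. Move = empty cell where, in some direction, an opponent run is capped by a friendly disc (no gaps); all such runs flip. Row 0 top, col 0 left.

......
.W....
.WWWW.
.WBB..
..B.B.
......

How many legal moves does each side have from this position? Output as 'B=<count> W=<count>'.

Answer: B=8 W=7

Derivation:
-- B to move --
(0,0): flips 2 -> legal
(0,1): no bracket -> illegal
(0,2): no bracket -> illegal
(1,0): flips 1 -> legal
(1,2): flips 1 -> legal
(1,3): flips 1 -> legal
(1,4): flips 1 -> legal
(1,5): flips 1 -> legal
(2,0): flips 1 -> legal
(2,5): no bracket -> illegal
(3,0): flips 1 -> legal
(3,4): no bracket -> illegal
(3,5): no bracket -> illegal
(4,0): no bracket -> illegal
(4,1): no bracket -> illegal
B mobility = 8
-- W to move --
(3,4): flips 2 -> legal
(3,5): no bracket -> illegal
(4,1): flips 1 -> legal
(4,3): flips 2 -> legal
(4,5): no bracket -> illegal
(5,1): flips 2 -> legal
(5,2): flips 2 -> legal
(5,3): flips 1 -> legal
(5,4): no bracket -> illegal
(5,5): flips 2 -> legal
W mobility = 7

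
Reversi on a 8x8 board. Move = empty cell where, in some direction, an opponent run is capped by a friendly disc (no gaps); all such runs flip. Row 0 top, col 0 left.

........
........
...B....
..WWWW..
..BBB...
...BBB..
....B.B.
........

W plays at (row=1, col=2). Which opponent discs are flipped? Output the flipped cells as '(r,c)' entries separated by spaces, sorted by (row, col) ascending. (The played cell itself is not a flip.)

Dir NW: first cell '.' (not opp) -> no flip
Dir N: first cell '.' (not opp) -> no flip
Dir NE: first cell '.' (not opp) -> no flip
Dir W: first cell '.' (not opp) -> no flip
Dir E: first cell '.' (not opp) -> no flip
Dir SW: first cell '.' (not opp) -> no flip
Dir S: first cell '.' (not opp) -> no flip
Dir SE: opp run (2,3) capped by W -> flip

Answer: (2,3)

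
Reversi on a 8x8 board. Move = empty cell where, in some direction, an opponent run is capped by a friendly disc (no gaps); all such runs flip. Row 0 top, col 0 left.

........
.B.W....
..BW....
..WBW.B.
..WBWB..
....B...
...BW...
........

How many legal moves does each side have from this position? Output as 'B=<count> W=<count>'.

Answer: B=14 W=11

Derivation:
-- B to move --
(0,2): no bracket -> illegal
(0,3): flips 2 -> legal
(0,4): flips 1 -> legal
(1,2): flips 2 -> legal
(1,4): no bracket -> illegal
(2,1): flips 1 -> legal
(2,4): flips 3 -> legal
(2,5): flips 1 -> legal
(3,1): flips 1 -> legal
(3,5): flips 1 -> legal
(4,1): flips 1 -> legal
(5,1): flips 1 -> legal
(5,2): flips 2 -> legal
(5,3): no bracket -> illegal
(5,5): flips 1 -> legal
(6,5): flips 1 -> legal
(7,3): no bracket -> illegal
(7,4): flips 1 -> legal
(7,5): no bracket -> illegal
B mobility = 14
-- W to move --
(0,0): flips 3 -> legal
(0,1): no bracket -> illegal
(0,2): no bracket -> illegal
(1,0): no bracket -> illegal
(1,2): flips 1 -> legal
(2,0): no bracket -> illegal
(2,1): flips 1 -> legal
(2,4): flips 1 -> legal
(2,5): no bracket -> illegal
(2,6): no bracket -> illegal
(2,7): no bracket -> illegal
(3,1): flips 1 -> legal
(3,5): no bracket -> illegal
(3,7): no bracket -> illegal
(4,6): flips 1 -> legal
(4,7): no bracket -> illegal
(5,2): flips 1 -> legal
(5,3): flips 2 -> legal
(5,5): no bracket -> illegal
(5,6): flips 1 -> legal
(6,2): flips 1 -> legal
(6,5): flips 2 -> legal
(7,2): no bracket -> illegal
(7,3): no bracket -> illegal
(7,4): no bracket -> illegal
W mobility = 11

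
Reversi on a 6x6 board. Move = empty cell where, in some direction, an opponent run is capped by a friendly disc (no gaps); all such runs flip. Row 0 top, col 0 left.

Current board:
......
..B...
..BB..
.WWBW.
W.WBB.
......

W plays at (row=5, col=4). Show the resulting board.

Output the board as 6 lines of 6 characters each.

Place W at (5,4); scan 8 dirs for brackets.
Dir NW: opp run (4,3) capped by W -> flip
Dir N: opp run (4,4) capped by W -> flip
Dir NE: first cell '.' (not opp) -> no flip
Dir W: first cell '.' (not opp) -> no flip
Dir E: first cell '.' (not opp) -> no flip
Dir SW: edge -> no flip
Dir S: edge -> no flip
Dir SE: edge -> no flip
All flips: (4,3) (4,4)

Answer: ......
..B...
..BB..
.WWBW.
W.WWW.
....W.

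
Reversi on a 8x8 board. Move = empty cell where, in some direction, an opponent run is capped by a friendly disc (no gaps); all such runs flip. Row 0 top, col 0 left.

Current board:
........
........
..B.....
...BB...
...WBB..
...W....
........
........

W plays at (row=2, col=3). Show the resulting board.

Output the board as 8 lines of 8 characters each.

Answer: ........
........
..BW....
...WB...
...WBB..
...W....
........
........

Derivation:
Place W at (2,3); scan 8 dirs for brackets.
Dir NW: first cell '.' (not opp) -> no flip
Dir N: first cell '.' (not opp) -> no flip
Dir NE: first cell '.' (not opp) -> no flip
Dir W: opp run (2,2), next='.' -> no flip
Dir E: first cell '.' (not opp) -> no flip
Dir SW: first cell '.' (not opp) -> no flip
Dir S: opp run (3,3) capped by W -> flip
Dir SE: opp run (3,4) (4,5), next='.' -> no flip
All flips: (3,3)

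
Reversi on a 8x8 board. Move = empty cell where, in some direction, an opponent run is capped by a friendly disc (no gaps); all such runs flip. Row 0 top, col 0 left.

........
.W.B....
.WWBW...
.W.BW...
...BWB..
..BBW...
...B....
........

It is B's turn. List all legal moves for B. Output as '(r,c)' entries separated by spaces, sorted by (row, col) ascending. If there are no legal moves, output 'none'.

Answer: (0,0) (1,5) (2,0) (2,5) (3,5) (4,0) (5,5) (6,5)

Derivation:
(0,0): flips 2 -> legal
(0,1): no bracket -> illegal
(0,2): no bracket -> illegal
(1,0): no bracket -> illegal
(1,2): no bracket -> illegal
(1,4): no bracket -> illegal
(1,5): flips 1 -> legal
(2,0): flips 2 -> legal
(2,5): flips 2 -> legal
(3,0): no bracket -> illegal
(3,2): no bracket -> illegal
(3,5): flips 3 -> legal
(4,0): flips 2 -> legal
(4,1): no bracket -> illegal
(4,2): no bracket -> illegal
(5,5): flips 2 -> legal
(6,4): no bracket -> illegal
(6,5): flips 1 -> legal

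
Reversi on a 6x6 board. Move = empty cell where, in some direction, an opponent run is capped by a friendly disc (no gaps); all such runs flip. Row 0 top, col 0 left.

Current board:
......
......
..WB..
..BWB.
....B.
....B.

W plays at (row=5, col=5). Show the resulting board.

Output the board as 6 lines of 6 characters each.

Answer: ......
......
..WB..
..BWB.
....W.
....BW

Derivation:
Place W at (5,5); scan 8 dirs for brackets.
Dir NW: opp run (4,4) capped by W -> flip
Dir N: first cell '.' (not opp) -> no flip
Dir NE: edge -> no flip
Dir W: opp run (5,4), next='.' -> no flip
Dir E: edge -> no flip
Dir SW: edge -> no flip
Dir S: edge -> no flip
Dir SE: edge -> no flip
All flips: (4,4)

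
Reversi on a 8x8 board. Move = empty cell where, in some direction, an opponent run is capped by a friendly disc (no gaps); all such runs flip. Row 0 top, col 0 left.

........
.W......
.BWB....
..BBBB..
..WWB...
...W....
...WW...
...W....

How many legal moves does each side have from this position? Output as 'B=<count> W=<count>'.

-- B to move --
(0,0): flips 2 -> legal
(0,1): flips 1 -> legal
(0,2): no bracket -> illegal
(1,0): no bracket -> illegal
(1,2): flips 1 -> legal
(1,3): no bracket -> illegal
(2,0): no bracket -> illegal
(3,1): no bracket -> illegal
(4,1): flips 2 -> legal
(5,1): flips 1 -> legal
(5,2): flips 2 -> legal
(5,4): flips 1 -> legal
(5,5): no bracket -> illegal
(6,2): flips 1 -> legal
(6,5): no bracket -> illegal
(7,2): no bracket -> illegal
(7,4): no bracket -> illegal
(7,5): no bracket -> illegal
B mobility = 8
-- W to move --
(1,0): flips 2 -> legal
(1,2): no bracket -> illegal
(1,3): flips 2 -> legal
(1,4): no bracket -> illegal
(2,0): flips 1 -> legal
(2,4): flips 2 -> legal
(2,5): flips 1 -> legal
(2,6): flips 2 -> legal
(3,0): no bracket -> illegal
(3,1): flips 1 -> legal
(3,6): no bracket -> illegal
(4,1): no bracket -> illegal
(4,5): flips 1 -> legal
(4,6): no bracket -> illegal
(5,4): no bracket -> illegal
(5,5): flips 2 -> legal
W mobility = 9

Answer: B=8 W=9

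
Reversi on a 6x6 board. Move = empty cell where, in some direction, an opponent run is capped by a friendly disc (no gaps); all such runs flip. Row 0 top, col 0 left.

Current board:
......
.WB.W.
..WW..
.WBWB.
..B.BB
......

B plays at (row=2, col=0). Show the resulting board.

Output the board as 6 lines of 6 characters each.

Answer: ......
.WB.W.
B.WW..
.BBWB.
..B.BB
......

Derivation:
Place B at (2,0); scan 8 dirs for brackets.
Dir NW: edge -> no flip
Dir N: first cell '.' (not opp) -> no flip
Dir NE: opp run (1,1), next='.' -> no flip
Dir W: edge -> no flip
Dir E: first cell '.' (not opp) -> no flip
Dir SW: edge -> no flip
Dir S: first cell '.' (not opp) -> no flip
Dir SE: opp run (3,1) capped by B -> flip
All flips: (3,1)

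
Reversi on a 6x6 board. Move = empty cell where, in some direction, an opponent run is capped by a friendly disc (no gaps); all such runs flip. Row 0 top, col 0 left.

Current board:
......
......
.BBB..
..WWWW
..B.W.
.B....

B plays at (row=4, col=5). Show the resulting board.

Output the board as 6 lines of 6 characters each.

Place B at (4,5); scan 8 dirs for brackets.
Dir NW: opp run (3,4) capped by B -> flip
Dir N: opp run (3,5), next='.' -> no flip
Dir NE: edge -> no flip
Dir W: opp run (4,4), next='.' -> no flip
Dir E: edge -> no flip
Dir SW: first cell '.' (not opp) -> no flip
Dir S: first cell '.' (not opp) -> no flip
Dir SE: edge -> no flip
All flips: (3,4)

Answer: ......
......
.BBB..
..WWBW
..B.WB
.B....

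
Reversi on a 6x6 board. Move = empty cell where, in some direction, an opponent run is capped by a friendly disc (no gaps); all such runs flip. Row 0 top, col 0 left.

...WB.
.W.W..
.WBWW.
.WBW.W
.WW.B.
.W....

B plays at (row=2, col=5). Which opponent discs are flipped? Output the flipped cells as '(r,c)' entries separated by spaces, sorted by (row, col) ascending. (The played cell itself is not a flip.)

Answer: (2,3) (2,4)

Derivation:
Dir NW: first cell '.' (not opp) -> no flip
Dir N: first cell '.' (not opp) -> no flip
Dir NE: edge -> no flip
Dir W: opp run (2,4) (2,3) capped by B -> flip
Dir E: edge -> no flip
Dir SW: first cell '.' (not opp) -> no flip
Dir S: opp run (3,5), next='.' -> no flip
Dir SE: edge -> no flip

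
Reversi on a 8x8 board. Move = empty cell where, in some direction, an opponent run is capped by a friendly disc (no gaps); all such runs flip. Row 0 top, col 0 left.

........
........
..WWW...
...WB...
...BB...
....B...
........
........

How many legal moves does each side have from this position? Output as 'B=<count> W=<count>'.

Answer: B=5 W=5

Derivation:
-- B to move --
(1,1): flips 2 -> legal
(1,2): flips 1 -> legal
(1,3): flips 2 -> legal
(1,4): flips 1 -> legal
(1,5): no bracket -> illegal
(2,1): no bracket -> illegal
(2,5): no bracket -> illegal
(3,1): no bracket -> illegal
(3,2): flips 1 -> legal
(3,5): no bracket -> illegal
(4,2): no bracket -> illegal
B mobility = 5
-- W to move --
(2,5): no bracket -> illegal
(3,2): no bracket -> illegal
(3,5): flips 1 -> legal
(4,2): no bracket -> illegal
(4,5): flips 1 -> legal
(5,2): no bracket -> illegal
(5,3): flips 1 -> legal
(5,5): flips 1 -> legal
(6,3): no bracket -> illegal
(6,4): flips 3 -> legal
(6,5): no bracket -> illegal
W mobility = 5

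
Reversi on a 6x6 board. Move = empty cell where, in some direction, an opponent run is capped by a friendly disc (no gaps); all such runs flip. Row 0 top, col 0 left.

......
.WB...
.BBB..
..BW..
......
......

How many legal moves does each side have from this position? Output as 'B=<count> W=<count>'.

-- B to move --
(0,0): flips 1 -> legal
(0,1): flips 1 -> legal
(0,2): no bracket -> illegal
(1,0): flips 1 -> legal
(2,0): no bracket -> illegal
(2,4): no bracket -> illegal
(3,4): flips 1 -> legal
(4,2): no bracket -> illegal
(4,3): flips 1 -> legal
(4,4): flips 1 -> legal
B mobility = 6
-- W to move --
(0,1): no bracket -> illegal
(0,2): no bracket -> illegal
(0,3): no bracket -> illegal
(1,0): no bracket -> illegal
(1,3): flips 2 -> legal
(1,4): no bracket -> illegal
(2,0): no bracket -> illegal
(2,4): no bracket -> illegal
(3,0): no bracket -> illegal
(3,1): flips 2 -> legal
(3,4): no bracket -> illegal
(4,1): no bracket -> illegal
(4,2): no bracket -> illegal
(4,3): no bracket -> illegal
W mobility = 2

Answer: B=6 W=2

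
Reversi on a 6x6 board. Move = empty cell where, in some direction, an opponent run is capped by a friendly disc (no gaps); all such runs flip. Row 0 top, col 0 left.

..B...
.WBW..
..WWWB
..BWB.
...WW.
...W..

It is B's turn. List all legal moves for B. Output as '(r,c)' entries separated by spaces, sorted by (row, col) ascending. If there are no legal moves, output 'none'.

(0,0): no bracket -> illegal
(0,1): no bracket -> illegal
(0,3): no bracket -> illegal
(0,4): no bracket -> illegal
(1,0): flips 1 -> legal
(1,4): flips 3 -> legal
(1,5): no bracket -> illegal
(2,0): flips 1 -> legal
(2,1): flips 3 -> legal
(3,1): no bracket -> illegal
(3,5): flips 2 -> legal
(4,2): no bracket -> illegal
(4,5): no bracket -> illegal
(5,2): flips 1 -> legal
(5,4): flips 2 -> legal
(5,5): no bracket -> illegal

Answer: (1,0) (1,4) (2,0) (2,1) (3,5) (5,2) (5,4)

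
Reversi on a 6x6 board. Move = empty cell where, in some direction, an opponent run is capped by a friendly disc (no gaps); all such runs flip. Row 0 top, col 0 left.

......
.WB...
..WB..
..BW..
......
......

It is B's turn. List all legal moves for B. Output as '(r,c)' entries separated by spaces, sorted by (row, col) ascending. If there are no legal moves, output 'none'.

(0,0): no bracket -> illegal
(0,1): no bracket -> illegal
(0,2): no bracket -> illegal
(1,0): flips 1 -> legal
(1,3): no bracket -> illegal
(2,0): no bracket -> illegal
(2,1): flips 1 -> legal
(2,4): no bracket -> illegal
(3,1): no bracket -> illegal
(3,4): flips 1 -> legal
(4,2): no bracket -> illegal
(4,3): flips 1 -> legal
(4,4): no bracket -> illegal

Answer: (1,0) (2,1) (3,4) (4,3)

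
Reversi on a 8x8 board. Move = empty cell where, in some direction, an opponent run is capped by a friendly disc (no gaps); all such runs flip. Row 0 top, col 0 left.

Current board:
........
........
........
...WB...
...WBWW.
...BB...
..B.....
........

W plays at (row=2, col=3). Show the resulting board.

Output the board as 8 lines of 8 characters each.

Place W at (2,3); scan 8 dirs for brackets.
Dir NW: first cell '.' (not opp) -> no flip
Dir N: first cell '.' (not opp) -> no flip
Dir NE: first cell '.' (not opp) -> no flip
Dir W: first cell '.' (not opp) -> no flip
Dir E: first cell '.' (not opp) -> no flip
Dir SW: first cell '.' (not opp) -> no flip
Dir S: first cell 'W' (not opp) -> no flip
Dir SE: opp run (3,4) capped by W -> flip
All flips: (3,4)

Answer: ........
........
...W....
...WW...
...WBWW.
...BB...
..B.....
........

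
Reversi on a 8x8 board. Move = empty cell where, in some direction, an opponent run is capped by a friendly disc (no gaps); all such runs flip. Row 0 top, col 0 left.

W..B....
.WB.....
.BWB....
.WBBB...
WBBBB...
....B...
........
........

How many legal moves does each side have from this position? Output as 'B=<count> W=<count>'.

Answer: B=4 W=10

Derivation:
-- B to move --
(0,1): flips 1 -> legal
(0,2): no bracket -> illegal
(1,0): flips 1 -> legal
(1,3): no bracket -> illegal
(2,0): flips 1 -> legal
(3,0): flips 1 -> legal
(5,0): no bracket -> illegal
(5,1): no bracket -> illegal
B mobility = 4
-- W to move --
(0,1): no bracket -> illegal
(0,2): flips 1 -> legal
(0,4): no bracket -> illegal
(1,0): no bracket -> illegal
(1,3): flips 1 -> legal
(1,4): no bracket -> illegal
(2,0): flips 1 -> legal
(2,4): flips 1 -> legal
(2,5): no bracket -> illegal
(3,0): no bracket -> illegal
(3,5): flips 3 -> legal
(4,5): flips 4 -> legal
(5,0): no bracket -> illegal
(5,1): flips 1 -> legal
(5,2): flips 2 -> legal
(5,3): flips 1 -> legal
(5,5): flips 2 -> legal
(6,3): no bracket -> illegal
(6,4): no bracket -> illegal
(6,5): no bracket -> illegal
W mobility = 10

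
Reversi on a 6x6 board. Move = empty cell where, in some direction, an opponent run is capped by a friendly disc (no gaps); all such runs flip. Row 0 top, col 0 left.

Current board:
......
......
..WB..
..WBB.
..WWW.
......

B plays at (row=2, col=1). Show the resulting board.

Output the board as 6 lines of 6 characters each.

Place B at (2,1); scan 8 dirs for brackets.
Dir NW: first cell '.' (not opp) -> no flip
Dir N: first cell '.' (not opp) -> no flip
Dir NE: first cell '.' (not opp) -> no flip
Dir W: first cell '.' (not opp) -> no flip
Dir E: opp run (2,2) capped by B -> flip
Dir SW: first cell '.' (not opp) -> no flip
Dir S: first cell '.' (not opp) -> no flip
Dir SE: opp run (3,2) (4,3), next='.' -> no flip
All flips: (2,2)

Answer: ......
......
.BBB..
..WBB.
..WWW.
......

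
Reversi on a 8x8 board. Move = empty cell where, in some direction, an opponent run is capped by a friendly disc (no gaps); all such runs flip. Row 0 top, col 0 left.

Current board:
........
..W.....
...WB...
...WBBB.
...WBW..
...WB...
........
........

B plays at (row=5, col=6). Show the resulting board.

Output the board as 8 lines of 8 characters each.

Answer: ........
..W.....
...WB...
...WBBB.
...WBB..
...WB.B.
........
........

Derivation:
Place B at (5,6); scan 8 dirs for brackets.
Dir NW: opp run (4,5) capped by B -> flip
Dir N: first cell '.' (not opp) -> no flip
Dir NE: first cell '.' (not opp) -> no flip
Dir W: first cell '.' (not opp) -> no flip
Dir E: first cell '.' (not opp) -> no flip
Dir SW: first cell '.' (not opp) -> no flip
Dir S: first cell '.' (not opp) -> no flip
Dir SE: first cell '.' (not opp) -> no flip
All flips: (4,5)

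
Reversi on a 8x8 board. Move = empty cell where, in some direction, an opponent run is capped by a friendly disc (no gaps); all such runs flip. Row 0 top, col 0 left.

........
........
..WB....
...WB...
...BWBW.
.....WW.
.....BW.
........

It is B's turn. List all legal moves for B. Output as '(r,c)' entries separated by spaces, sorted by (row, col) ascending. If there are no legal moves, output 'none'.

(1,1): no bracket -> illegal
(1,2): no bracket -> illegal
(1,3): no bracket -> illegal
(2,1): flips 1 -> legal
(2,4): no bracket -> illegal
(3,1): no bracket -> illegal
(3,2): flips 1 -> legal
(3,5): no bracket -> illegal
(3,6): no bracket -> illegal
(3,7): no bracket -> illegal
(4,2): no bracket -> illegal
(4,7): flips 2 -> legal
(5,3): no bracket -> illegal
(5,4): flips 1 -> legal
(5,7): no bracket -> illegal
(6,4): no bracket -> illegal
(6,7): flips 2 -> legal
(7,5): no bracket -> illegal
(7,6): no bracket -> illegal
(7,7): no bracket -> illegal

Answer: (2,1) (3,2) (4,7) (5,4) (6,7)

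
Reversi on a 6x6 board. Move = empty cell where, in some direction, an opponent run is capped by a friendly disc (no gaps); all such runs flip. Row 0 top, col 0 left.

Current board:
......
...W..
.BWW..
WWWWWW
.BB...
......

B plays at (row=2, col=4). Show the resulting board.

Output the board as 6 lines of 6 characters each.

Place B at (2,4); scan 8 dirs for brackets.
Dir NW: opp run (1,3), next='.' -> no flip
Dir N: first cell '.' (not opp) -> no flip
Dir NE: first cell '.' (not opp) -> no flip
Dir W: opp run (2,3) (2,2) capped by B -> flip
Dir E: first cell '.' (not opp) -> no flip
Dir SW: opp run (3,3) capped by B -> flip
Dir S: opp run (3,4), next='.' -> no flip
Dir SE: opp run (3,5), next=edge -> no flip
All flips: (2,2) (2,3) (3,3)

Answer: ......
...W..
.BBBB.
WWWBWW
.BB...
......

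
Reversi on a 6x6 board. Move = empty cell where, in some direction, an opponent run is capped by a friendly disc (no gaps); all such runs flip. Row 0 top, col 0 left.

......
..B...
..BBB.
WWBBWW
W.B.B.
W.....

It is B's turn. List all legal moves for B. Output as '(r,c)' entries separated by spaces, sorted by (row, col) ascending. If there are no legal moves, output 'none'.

Answer: (2,0) (4,5)

Derivation:
(2,0): flips 1 -> legal
(2,1): no bracket -> illegal
(2,5): no bracket -> illegal
(4,1): no bracket -> illegal
(4,3): no bracket -> illegal
(4,5): flips 1 -> legal
(5,1): no bracket -> illegal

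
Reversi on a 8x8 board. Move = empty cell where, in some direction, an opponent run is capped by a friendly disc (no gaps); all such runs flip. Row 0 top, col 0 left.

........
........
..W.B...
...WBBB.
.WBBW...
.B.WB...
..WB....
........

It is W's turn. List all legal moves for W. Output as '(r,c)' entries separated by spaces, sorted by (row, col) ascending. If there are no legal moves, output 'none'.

Answer: (1,4) (1,5) (2,6) (3,1) (3,7) (4,0) (5,5) (6,0) (6,1) (6,4) (7,3)

Derivation:
(1,3): no bracket -> illegal
(1,4): flips 2 -> legal
(1,5): flips 1 -> legal
(2,3): no bracket -> illegal
(2,5): no bracket -> illegal
(2,6): flips 1 -> legal
(2,7): no bracket -> illegal
(3,1): flips 1 -> legal
(3,2): no bracket -> illegal
(3,7): flips 3 -> legal
(4,0): flips 1 -> legal
(4,5): no bracket -> illegal
(4,6): no bracket -> illegal
(4,7): no bracket -> illegal
(5,0): no bracket -> illegal
(5,2): no bracket -> illegal
(5,5): flips 1 -> legal
(6,0): flips 2 -> legal
(6,1): flips 1 -> legal
(6,4): flips 2 -> legal
(6,5): no bracket -> illegal
(7,2): no bracket -> illegal
(7,3): flips 1 -> legal
(7,4): no bracket -> illegal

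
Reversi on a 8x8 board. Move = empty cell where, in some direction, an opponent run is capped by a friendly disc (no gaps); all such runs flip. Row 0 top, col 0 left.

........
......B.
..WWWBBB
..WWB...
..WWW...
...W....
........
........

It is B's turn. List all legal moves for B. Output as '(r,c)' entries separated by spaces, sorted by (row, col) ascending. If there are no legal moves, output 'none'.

(1,1): no bracket -> illegal
(1,2): flips 1 -> legal
(1,3): no bracket -> illegal
(1,4): flips 1 -> legal
(1,5): no bracket -> illegal
(2,1): flips 3 -> legal
(3,1): flips 2 -> legal
(3,5): no bracket -> illegal
(4,1): no bracket -> illegal
(4,5): no bracket -> illegal
(5,1): no bracket -> illegal
(5,2): flips 1 -> legal
(5,4): flips 1 -> legal
(5,5): no bracket -> illegal
(6,2): no bracket -> illegal
(6,3): no bracket -> illegal
(6,4): no bracket -> illegal

Answer: (1,2) (1,4) (2,1) (3,1) (5,2) (5,4)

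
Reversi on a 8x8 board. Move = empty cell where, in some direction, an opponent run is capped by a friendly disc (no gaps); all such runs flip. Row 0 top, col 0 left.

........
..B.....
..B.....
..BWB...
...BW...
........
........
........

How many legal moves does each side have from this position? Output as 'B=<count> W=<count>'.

Answer: B=4 W=6

Derivation:
-- B to move --
(2,3): flips 1 -> legal
(2,4): no bracket -> illegal
(3,5): no bracket -> illegal
(4,2): no bracket -> illegal
(4,5): flips 1 -> legal
(5,3): no bracket -> illegal
(5,4): flips 1 -> legal
(5,5): flips 2 -> legal
B mobility = 4
-- W to move --
(0,1): no bracket -> illegal
(0,2): no bracket -> illegal
(0,3): no bracket -> illegal
(1,1): flips 1 -> legal
(1,3): no bracket -> illegal
(2,1): no bracket -> illegal
(2,3): no bracket -> illegal
(2,4): flips 1 -> legal
(2,5): no bracket -> illegal
(3,1): flips 1 -> legal
(3,5): flips 1 -> legal
(4,1): no bracket -> illegal
(4,2): flips 1 -> legal
(4,5): no bracket -> illegal
(5,2): no bracket -> illegal
(5,3): flips 1 -> legal
(5,4): no bracket -> illegal
W mobility = 6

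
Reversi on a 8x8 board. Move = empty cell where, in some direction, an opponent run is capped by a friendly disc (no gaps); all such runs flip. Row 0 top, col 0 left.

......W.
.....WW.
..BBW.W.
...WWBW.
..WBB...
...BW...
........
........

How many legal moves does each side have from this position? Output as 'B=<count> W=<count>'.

-- B to move --
(0,4): no bracket -> illegal
(0,5): no bracket -> illegal
(0,7): no bracket -> illegal
(1,3): flips 1 -> legal
(1,4): flips 2 -> legal
(1,7): flips 1 -> legal
(2,5): flips 2 -> legal
(2,7): no bracket -> illegal
(3,1): flips 1 -> legal
(3,2): flips 2 -> legal
(3,7): flips 1 -> legal
(4,1): flips 1 -> legal
(4,5): flips 1 -> legal
(4,6): no bracket -> illegal
(4,7): no bracket -> illegal
(5,1): no bracket -> illegal
(5,2): no bracket -> illegal
(5,5): flips 1 -> legal
(6,3): no bracket -> illegal
(6,4): flips 1 -> legal
(6,5): flips 1 -> legal
B mobility = 12
-- W to move --
(1,1): flips 1 -> legal
(1,2): flips 1 -> legal
(1,3): flips 1 -> legal
(1,4): no bracket -> illegal
(2,1): flips 2 -> legal
(2,5): no bracket -> illegal
(3,1): no bracket -> illegal
(3,2): flips 1 -> legal
(4,5): flips 2 -> legal
(4,6): flips 1 -> legal
(5,2): flips 2 -> legal
(5,5): flips 1 -> legal
(6,2): flips 3 -> legal
(6,3): flips 2 -> legal
(6,4): flips 1 -> legal
W mobility = 12

Answer: B=12 W=12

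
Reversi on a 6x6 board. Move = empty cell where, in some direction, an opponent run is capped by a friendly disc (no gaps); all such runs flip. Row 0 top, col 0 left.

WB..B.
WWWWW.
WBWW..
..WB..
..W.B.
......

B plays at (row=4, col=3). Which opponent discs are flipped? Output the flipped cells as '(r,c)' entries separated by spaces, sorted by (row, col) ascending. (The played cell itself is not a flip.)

Answer: (3,2)

Derivation:
Dir NW: opp run (3,2) capped by B -> flip
Dir N: first cell 'B' (not opp) -> no flip
Dir NE: first cell '.' (not opp) -> no flip
Dir W: opp run (4,2), next='.' -> no flip
Dir E: first cell 'B' (not opp) -> no flip
Dir SW: first cell '.' (not opp) -> no flip
Dir S: first cell '.' (not opp) -> no flip
Dir SE: first cell '.' (not opp) -> no flip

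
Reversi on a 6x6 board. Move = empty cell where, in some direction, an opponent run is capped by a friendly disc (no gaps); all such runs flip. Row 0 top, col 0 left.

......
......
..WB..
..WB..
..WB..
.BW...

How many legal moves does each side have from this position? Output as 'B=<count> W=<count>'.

Answer: B=5 W=6

Derivation:
-- B to move --
(1,1): flips 1 -> legal
(1,2): no bracket -> illegal
(1,3): no bracket -> illegal
(2,1): flips 2 -> legal
(3,1): flips 1 -> legal
(4,1): flips 2 -> legal
(5,3): flips 1 -> legal
B mobility = 5
-- W to move --
(1,2): no bracket -> illegal
(1,3): no bracket -> illegal
(1,4): flips 1 -> legal
(2,4): flips 2 -> legal
(3,4): flips 2 -> legal
(4,0): no bracket -> illegal
(4,1): no bracket -> illegal
(4,4): flips 2 -> legal
(5,0): flips 1 -> legal
(5,3): no bracket -> illegal
(5,4): flips 1 -> legal
W mobility = 6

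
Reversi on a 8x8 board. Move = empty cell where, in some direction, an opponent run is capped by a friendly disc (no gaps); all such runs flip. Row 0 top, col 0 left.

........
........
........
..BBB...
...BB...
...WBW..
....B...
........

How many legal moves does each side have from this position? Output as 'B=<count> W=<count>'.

-- B to move --
(4,2): flips 1 -> legal
(4,5): no bracket -> illegal
(4,6): flips 1 -> legal
(5,2): flips 1 -> legal
(5,6): flips 1 -> legal
(6,2): flips 1 -> legal
(6,3): flips 1 -> legal
(6,5): no bracket -> illegal
(6,6): flips 1 -> legal
B mobility = 7
-- W to move --
(2,1): no bracket -> illegal
(2,2): flips 2 -> legal
(2,3): flips 2 -> legal
(2,4): no bracket -> illegal
(2,5): no bracket -> illegal
(3,1): no bracket -> illegal
(3,5): flips 1 -> legal
(4,1): no bracket -> illegal
(4,2): no bracket -> illegal
(4,5): no bracket -> illegal
(5,2): no bracket -> illegal
(6,3): no bracket -> illegal
(6,5): no bracket -> illegal
(7,3): flips 1 -> legal
(7,4): no bracket -> illegal
(7,5): flips 1 -> legal
W mobility = 5

Answer: B=7 W=5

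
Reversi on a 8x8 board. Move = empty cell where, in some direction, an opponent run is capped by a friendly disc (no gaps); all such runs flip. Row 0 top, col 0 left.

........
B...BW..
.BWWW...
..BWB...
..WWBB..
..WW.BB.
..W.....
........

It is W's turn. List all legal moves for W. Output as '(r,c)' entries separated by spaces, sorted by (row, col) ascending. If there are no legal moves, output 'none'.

(0,0): no bracket -> illegal
(0,1): no bracket -> illegal
(0,3): no bracket -> illegal
(0,4): flips 1 -> legal
(0,5): flips 1 -> legal
(1,1): no bracket -> illegal
(1,2): no bracket -> illegal
(1,3): flips 1 -> legal
(2,0): flips 1 -> legal
(2,5): flips 1 -> legal
(3,0): no bracket -> illegal
(3,1): flips 1 -> legal
(3,5): flips 2 -> legal
(3,6): no bracket -> illegal
(4,1): flips 1 -> legal
(4,6): flips 2 -> legal
(4,7): no bracket -> illegal
(5,4): flips 2 -> legal
(5,7): no bracket -> illegal
(6,4): no bracket -> illegal
(6,5): no bracket -> illegal
(6,6): flips 2 -> legal
(6,7): flips 3 -> legal

Answer: (0,4) (0,5) (1,3) (2,0) (2,5) (3,1) (3,5) (4,1) (4,6) (5,4) (6,6) (6,7)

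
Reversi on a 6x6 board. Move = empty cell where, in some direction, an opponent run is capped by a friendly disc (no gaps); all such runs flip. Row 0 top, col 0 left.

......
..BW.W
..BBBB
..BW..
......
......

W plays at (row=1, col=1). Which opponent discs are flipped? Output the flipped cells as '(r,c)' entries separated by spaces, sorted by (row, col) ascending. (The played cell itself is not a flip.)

Answer: (1,2) (2,2)

Derivation:
Dir NW: first cell '.' (not opp) -> no flip
Dir N: first cell '.' (not opp) -> no flip
Dir NE: first cell '.' (not opp) -> no flip
Dir W: first cell '.' (not opp) -> no flip
Dir E: opp run (1,2) capped by W -> flip
Dir SW: first cell '.' (not opp) -> no flip
Dir S: first cell '.' (not opp) -> no flip
Dir SE: opp run (2,2) capped by W -> flip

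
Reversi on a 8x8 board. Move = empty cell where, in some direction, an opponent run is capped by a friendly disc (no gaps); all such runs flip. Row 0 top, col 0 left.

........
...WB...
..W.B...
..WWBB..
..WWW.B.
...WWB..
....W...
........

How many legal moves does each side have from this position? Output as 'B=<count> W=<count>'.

-- B to move --
(0,2): flips 1 -> legal
(0,3): no bracket -> illegal
(0,4): no bracket -> illegal
(1,1): flips 3 -> legal
(1,2): flips 1 -> legal
(2,1): no bracket -> illegal
(2,3): no bracket -> illegal
(3,1): flips 2 -> legal
(4,1): no bracket -> illegal
(4,5): no bracket -> illegal
(5,1): flips 2 -> legal
(5,2): flips 3 -> legal
(6,2): flips 2 -> legal
(6,3): no bracket -> illegal
(6,5): no bracket -> illegal
(7,3): flips 1 -> legal
(7,4): flips 3 -> legal
(7,5): no bracket -> illegal
B mobility = 9
-- W to move --
(0,3): no bracket -> illegal
(0,4): flips 3 -> legal
(0,5): no bracket -> illegal
(1,5): flips 2 -> legal
(2,3): no bracket -> illegal
(2,5): flips 1 -> legal
(2,6): flips 1 -> legal
(3,6): flips 2 -> legal
(3,7): flips 2 -> legal
(4,5): no bracket -> illegal
(4,7): no bracket -> illegal
(5,6): flips 1 -> legal
(5,7): flips 3 -> legal
(6,5): no bracket -> illegal
(6,6): flips 1 -> legal
W mobility = 9

Answer: B=9 W=9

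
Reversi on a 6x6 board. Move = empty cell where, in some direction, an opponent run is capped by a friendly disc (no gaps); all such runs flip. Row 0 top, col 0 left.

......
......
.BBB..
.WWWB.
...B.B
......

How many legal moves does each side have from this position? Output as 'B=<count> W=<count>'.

-- B to move --
(2,0): no bracket -> illegal
(2,4): no bracket -> illegal
(3,0): flips 3 -> legal
(4,0): flips 1 -> legal
(4,1): flips 2 -> legal
(4,2): flips 1 -> legal
(4,4): flips 1 -> legal
B mobility = 5
-- W to move --
(1,0): flips 1 -> legal
(1,1): flips 2 -> legal
(1,2): flips 1 -> legal
(1,3): flips 2 -> legal
(1,4): flips 1 -> legal
(2,0): no bracket -> illegal
(2,4): no bracket -> illegal
(2,5): no bracket -> illegal
(3,0): no bracket -> illegal
(3,5): flips 1 -> legal
(4,2): no bracket -> illegal
(4,4): no bracket -> illegal
(5,2): no bracket -> illegal
(5,3): flips 1 -> legal
(5,4): flips 1 -> legal
(5,5): no bracket -> illegal
W mobility = 8

Answer: B=5 W=8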